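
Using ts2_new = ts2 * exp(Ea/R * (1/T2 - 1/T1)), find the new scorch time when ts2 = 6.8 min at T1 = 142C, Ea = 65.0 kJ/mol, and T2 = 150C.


Convert temperatures: T1 = 142 + 273.15 = 415.15 K, T2 = 150 + 273.15 = 423.15 K
ts2_new = 6.8 * exp(65000 / 8.314 * (1/423.15 - 1/415.15))
1/T2 - 1/T1 = -4.5540e-05
ts2_new = 4.76 min

4.76 min


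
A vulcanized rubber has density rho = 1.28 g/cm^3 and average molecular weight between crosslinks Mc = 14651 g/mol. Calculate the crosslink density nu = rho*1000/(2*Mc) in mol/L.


nu = rho * 1000 / (2 * Mc)
nu = 1.28 * 1000 / (2 * 14651)
nu = 1280.0 / 29302
nu = 0.0437 mol/L

0.0437 mol/L


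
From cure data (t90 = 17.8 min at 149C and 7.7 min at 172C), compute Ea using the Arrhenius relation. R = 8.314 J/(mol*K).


T1 = 422.15 K, T2 = 445.15 K
1/T1 - 1/T2 = 1.2239e-04
ln(t1/t2) = ln(17.8/7.7) = 0.8380
Ea = 8.314 * 0.8380 / 1.2239e-04 = 56923.0339 J/mol
Ea = 56.92 kJ/mol

56.92 kJ/mol


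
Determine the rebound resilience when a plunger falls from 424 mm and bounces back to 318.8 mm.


Resilience = h_rebound / h_drop * 100
= 318.8 / 424 * 100
= 75.2%

75.2%


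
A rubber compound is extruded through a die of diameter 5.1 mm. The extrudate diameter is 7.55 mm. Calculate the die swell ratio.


Die swell ratio = D_extrudate / D_die
= 7.55 / 5.1
= 1.48

Die swell = 1.48


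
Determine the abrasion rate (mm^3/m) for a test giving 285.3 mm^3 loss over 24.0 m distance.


Rate = volume_loss / distance
= 285.3 / 24.0
= 11.888 mm^3/m

11.888 mm^3/m


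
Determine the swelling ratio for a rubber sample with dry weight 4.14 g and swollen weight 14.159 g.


Q = W_swollen / W_dry
Q = 14.159 / 4.14
Q = 3.42

Q = 3.42


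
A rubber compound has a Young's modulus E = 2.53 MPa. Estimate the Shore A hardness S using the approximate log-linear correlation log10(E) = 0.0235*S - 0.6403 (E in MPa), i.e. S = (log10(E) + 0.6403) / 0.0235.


log10(E) = 0.0235*S - 0.6403  =>  S = (log10(E) + 0.6403) / 0.0235
log10(2.53) = 0.403121
S = (0.403121 + 0.6403) / 0.0235 = 1.043421 / 0.0235
S = 44.4

Shore A = 44.4


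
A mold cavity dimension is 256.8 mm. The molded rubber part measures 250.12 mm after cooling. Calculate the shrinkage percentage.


Shrinkage = (mold - part) / mold * 100
= (256.8 - 250.12) / 256.8 * 100
= 6.68 / 256.8 * 100
= 2.6%

2.6%


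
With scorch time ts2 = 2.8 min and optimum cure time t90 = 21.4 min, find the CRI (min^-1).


CRI = 100 / (t90 - ts2)
= 100 / (21.4 - 2.8)
= 100 / 18.6
= 5.38 min^-1

5.38 min^-1


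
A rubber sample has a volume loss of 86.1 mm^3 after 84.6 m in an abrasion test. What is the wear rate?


Rate = volume_loss / distance
= 86.1 / 84.6
= 1.018 mm^3/m

1.018 mm^3/m


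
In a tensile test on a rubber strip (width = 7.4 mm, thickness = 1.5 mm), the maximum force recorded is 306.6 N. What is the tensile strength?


Area = width * thickness = 7.4 * 1.5 = 11.1 mm^2
TS = force / area = 306.6 / 11.1 = 27.62 MPa

27.62 MPa


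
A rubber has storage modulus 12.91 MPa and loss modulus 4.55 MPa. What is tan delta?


tan delta = E'' / E'
= 4.55 / 12.91
= 0.3524

tan delta = 0.3524


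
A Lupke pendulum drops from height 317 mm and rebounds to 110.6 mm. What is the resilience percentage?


Resilience = h_rebound / h_drop * 100
= 110.6 / 317 * 100
= 34.9%

34.9%


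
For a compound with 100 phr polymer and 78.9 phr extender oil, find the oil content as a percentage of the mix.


Oil % = oil / (100 + oil) * 100
= 78.9 / (100 + 78.9) * 100
= 78.9 / 178.9 * 100
= 44.1%

44.1%


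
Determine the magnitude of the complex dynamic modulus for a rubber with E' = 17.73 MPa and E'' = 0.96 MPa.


|E*| = sqrt(E'^2 + E''^2)
= sqrt(17.73^2 + 0.96^2)
= sqrt(314.3529 + 0.9216)
= 17.756 MPa

17.756 MPa


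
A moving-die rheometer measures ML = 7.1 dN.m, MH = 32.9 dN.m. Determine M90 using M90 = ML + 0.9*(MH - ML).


M90 = ML + 0.9 * (MH - ML)
M90 = 7.1 + 0.9 * (32.9 - 7.1)
M90 = 7.1 + 0.9 * 25.8
M90 = 30.32 dN.m

30.32 dN.m


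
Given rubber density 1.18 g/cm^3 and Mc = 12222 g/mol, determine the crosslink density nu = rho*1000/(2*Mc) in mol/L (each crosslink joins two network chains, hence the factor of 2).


nu = rho * 1000 / (2 * Mc)
nu = 1.18 * 1000 / (2 * 12222)
nu = 1180.0 / 24444
nu = 0.0483 mol/L

0.0483 mol/L


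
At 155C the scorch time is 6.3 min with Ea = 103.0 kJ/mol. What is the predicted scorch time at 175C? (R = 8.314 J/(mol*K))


Convert temperatures: T1 = 155 + 273.15 = 428.15 K, T2 = 175 + 273.15 = 448.15 K
ts2_new = 6.3 * exp(103000 / 8.314 * (1/448.15 - 1/428.15))
1/T2 - 1/T1 = -1.0423e-04
ts2_new = 1.73 min

1.73 min


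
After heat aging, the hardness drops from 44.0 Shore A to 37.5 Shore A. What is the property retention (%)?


Retention = aged / original * 100
= 37.5 / 44.0 * 100
= 85.2%

85.2%


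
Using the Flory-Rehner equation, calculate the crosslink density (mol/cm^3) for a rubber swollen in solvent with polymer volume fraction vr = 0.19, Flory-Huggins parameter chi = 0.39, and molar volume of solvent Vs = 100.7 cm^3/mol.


ln(1 - vr) = ln(1 - 0.19) = -0.2107
Numerator = -((-0.2107) + 0.19 + 0.39 * 0.19^2) = 0.0066
Denominator = 100.7 * (0.19^(1/3) - 0.19/2) = 48.3249
nu = 0.0066 / 48.3249 = 1.3745e-04 mol/cm^3

1.3745e-04 mol/cm^3


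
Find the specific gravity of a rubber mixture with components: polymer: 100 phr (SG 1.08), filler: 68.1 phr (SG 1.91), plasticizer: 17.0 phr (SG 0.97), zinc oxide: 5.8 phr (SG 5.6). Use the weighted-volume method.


Sum of weights = 190.9
Volume contributions:
  polymer: 100/1.08 = 92.5926
  filler: 68.1/1.91 = 35.6545
  plasticizer: 17.0/0.97 = 17.5258
  zinc oxide: 5.8/5.6 = 1.0357
Sum of volumes = 146.8085
SG = 190.9 / 146.8085 = 1.3

SG = 1.3


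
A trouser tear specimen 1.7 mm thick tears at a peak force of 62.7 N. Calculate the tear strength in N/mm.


Tear strength = force / thickness
= 62.7 / 1.7
= 36.88 N/mm

36.88 N/mm


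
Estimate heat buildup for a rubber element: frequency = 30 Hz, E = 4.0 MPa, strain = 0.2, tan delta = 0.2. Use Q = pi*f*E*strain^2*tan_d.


Q = pi * f * E * strain^2 * tan_d
= pi * 30 * 4.0 * 0.2^2 * 0.2
= pi * 30 * 4.0 * 0.0400 * 0.2
= 3.0159

Q = 3.0159


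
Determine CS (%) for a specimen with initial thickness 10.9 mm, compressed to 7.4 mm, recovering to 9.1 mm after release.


CS = (t0 - recovered) / (t0 - ts) * 100
= (10.9 - 9.1) / (10.9 - 7.4) * 100
= 1.8 / 3.5 * 100
= 51.4%

51.4%


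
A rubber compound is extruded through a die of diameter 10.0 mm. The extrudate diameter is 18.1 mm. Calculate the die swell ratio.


Die swell ratio = D_extrudate / D_die
= 18.1 / 10.0
= 1.81

Die swell = 1.81


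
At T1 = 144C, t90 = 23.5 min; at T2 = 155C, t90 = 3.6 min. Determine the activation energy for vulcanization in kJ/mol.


T1 = 417.15 K, T2 = 428.15 K
1/T1 - 1/T2 = 6.1589e-05
ln(t1/t2) = ln(23.5/3.6) = 1.8761
Ea = 8.314 * 1.8761 / 6.1589e-05 = 253252.5211 J/mol
Ea = 253.25 kJ/mol

253.25 kJ/mol


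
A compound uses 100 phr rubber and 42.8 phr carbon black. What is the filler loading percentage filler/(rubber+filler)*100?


Filler % = filler / (rubber + filler) * 100
= 42.8 / (100 + 42.8) * 100
= 42.8 / 142.8 * 100
= 29.97%

29.97%


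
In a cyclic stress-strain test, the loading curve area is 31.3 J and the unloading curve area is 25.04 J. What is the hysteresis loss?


Hysteresis loss = loading - unloading
= 31.3 - 25.04
= 6.26 J

6.26 J


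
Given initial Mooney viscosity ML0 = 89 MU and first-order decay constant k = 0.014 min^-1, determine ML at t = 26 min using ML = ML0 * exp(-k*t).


ML = ML0 * exp(-k * t)
ML = 89 * exp(-0.014 * 26)
ML = 89 * 0.6949
ML = 61.85 MU

61.85 MU


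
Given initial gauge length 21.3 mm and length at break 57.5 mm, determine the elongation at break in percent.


Elongation = (Lf - L0) / L0 * 100
= (57.5 - 21.3) / 21.3 * 100
= 36.2 / 21.3 * 100
= 170.0%

170.0%


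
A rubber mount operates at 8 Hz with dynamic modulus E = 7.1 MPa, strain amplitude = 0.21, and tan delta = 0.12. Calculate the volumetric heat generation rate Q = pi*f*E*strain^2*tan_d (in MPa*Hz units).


Q = pi * f * E * strain^2 * tan_d
= pi * 8 * 7.1 * 0.21^2 * 0.12
= pi * 8 * 7.1 * 0.0441 * 0.12
= 0.9443

Q = 0.9443


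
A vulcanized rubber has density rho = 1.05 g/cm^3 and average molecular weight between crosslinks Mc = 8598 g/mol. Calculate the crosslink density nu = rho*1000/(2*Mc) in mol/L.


nu = rho * 1000 / (2 * Mc)
nu = 1.05 * 1000 / (2 * 8598)
nu = 1050.0 / 17196
nu = 0.0611 mol/L

0.0611 mol/L


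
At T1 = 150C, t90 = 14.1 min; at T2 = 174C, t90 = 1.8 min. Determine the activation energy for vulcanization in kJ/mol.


T1 = 423.15 K, T2 = 447.15 K
1/T1 - 1/T2 = 1.2684e-04
ln(t1/t2) = ln(14.1/1.8) = 2.0584
Ea = 8.314 * 2.0584 / 1.2684e-04 = 134919.1598 J/mol
Ea = 134.92 kJ/mol

134.92 kJ/mol


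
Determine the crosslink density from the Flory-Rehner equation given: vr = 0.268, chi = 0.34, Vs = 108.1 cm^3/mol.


ln(1 - vr) = ln(1 - 0.268) = -0.3120
Numerator = -((-0.3120) + 0.268 + 0.34 * 0.268^2) = 0.0196
Denominator = 108.1 * (0.268^(1/3) - 0.268/2) = 55.2100
nu = 0.0196 / 55.2100 = 3.5419e-04 mol/cm^3

3.5419e-04 mol/cm^3


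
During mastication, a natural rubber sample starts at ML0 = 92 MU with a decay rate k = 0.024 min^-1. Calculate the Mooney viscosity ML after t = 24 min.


ML = ML0 * exp(-k * t)
ML = 92 * exp(-0.024 * 24)
ML = 92 * 0.5621
ML = 51.72 MU

51.72 MU


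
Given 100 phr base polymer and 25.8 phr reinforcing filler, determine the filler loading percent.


Filler % = filler / (rubber + filler) * 100
= 25.8 / (100 + 25.8) * 100
= 25.8 / 125.8 * 100
= 20.51%

20.51%


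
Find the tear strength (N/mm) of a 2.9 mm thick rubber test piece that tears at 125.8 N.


Tear strength = force / thickness
= 125.8 / 2.9
= 43.38 N/mm

43.38 N/mm


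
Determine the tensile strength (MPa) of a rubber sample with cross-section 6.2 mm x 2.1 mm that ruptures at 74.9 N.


Area = width * thickness = 6.2 * 2.1 = 13.02 mm^2
TS = force / area = 74.9 / 13.02 = 5.75 MPa

5.75 MPa


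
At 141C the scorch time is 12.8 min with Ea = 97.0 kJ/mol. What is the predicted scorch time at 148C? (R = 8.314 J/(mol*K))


Convert temperatures: T1 = 141 + 273.15 = 414.15 K, T2 = 148 + 273.15 = 421.15 K
ts2_new = 12.8 * exp(97000 / 8.314 * (1/421.15 - 1/414.15))
1/T2 - 1/T1 = -4.0133e-05
ts2_new = 8.01 min

8.01 min


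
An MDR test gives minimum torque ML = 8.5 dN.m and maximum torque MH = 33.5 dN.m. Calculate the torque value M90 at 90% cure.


M90 = ML + 0.9 * (MH - ML)
M90 = 8.5 + 0.9 * (33.5 - 8.5)
M90 = 8.5 + 0.9 * 25.0
M90 = 31.0 dN.m

31.0 dN.m


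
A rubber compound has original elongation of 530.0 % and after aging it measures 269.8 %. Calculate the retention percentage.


Retention = aged / original * 100
= 269.8 / 530.0 * 100
= 50.9%

50.9%


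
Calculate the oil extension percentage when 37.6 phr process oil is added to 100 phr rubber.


Oil % = oil / (100 + oil) * 100
= 37.6 / (100 + 37.6) * 100
= 37.6 / 137.6 * 100
= 27.33%

27.33%


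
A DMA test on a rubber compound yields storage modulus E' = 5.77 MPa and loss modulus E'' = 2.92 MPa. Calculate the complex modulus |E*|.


|E*| = sqrt(E'^2 + E''^2)
= sqrt(5.77^2 + 2.92^2)
= sqrt(33.2929 + 8.5264)
= 6.467 MPa

6.467 MPa


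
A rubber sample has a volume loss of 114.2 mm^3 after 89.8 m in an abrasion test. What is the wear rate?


Rate = volume_loss / distance
= 114.2 / 89.8
= 1.272 mm^3/m

1.272 mm^3/m


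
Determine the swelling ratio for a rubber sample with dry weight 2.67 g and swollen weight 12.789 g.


Q = W_swollen / W_dry
Q = 12.789 / 2.67
Q = 4.79

Q = 4.79


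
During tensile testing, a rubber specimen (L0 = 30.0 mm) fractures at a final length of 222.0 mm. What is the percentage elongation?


Elongation = (Lf - L0) / L0 * 100
= (222.0 - 30.0) / 30.0 * 100
= 192.0 / 30.0 * 100
= 640.0%

640.0%


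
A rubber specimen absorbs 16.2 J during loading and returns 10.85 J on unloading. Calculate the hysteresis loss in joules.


Hysteresis loss = loading - unloading
= 16.2 - 10.85
= 5.35 J

5.35 J


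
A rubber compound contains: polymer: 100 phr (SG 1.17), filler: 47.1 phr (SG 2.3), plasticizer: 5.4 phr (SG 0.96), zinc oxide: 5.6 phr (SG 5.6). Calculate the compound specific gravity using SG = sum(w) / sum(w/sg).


Sum of weights = 158.1
Volume contributions:
  polymer: 100/1.17 = 85.4701
  filler: 47.1/2.3 = 20.4783
  plasticizer: 5.4/0.96 = 5.6250
  zinc oxide: 5.6/5.6 = 1.0000
Sum of volumes = 112.5733
SG = 158.1 / 112.5733 = 1.404

SG = 1.404


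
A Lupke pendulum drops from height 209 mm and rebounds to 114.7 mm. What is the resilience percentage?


Resilience = h_rebound / h_drop * 100
= 114.7 / 209 * 100
= 54.9%

54.9%


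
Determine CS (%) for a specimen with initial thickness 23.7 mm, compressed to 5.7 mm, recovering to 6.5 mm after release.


CS = (t0 - recovered) / (t0 - ts) * 100
= (23.7 - 6.5) / (23.7 - 5.7) * 100
= 17.2 / 18.0 * 100
= 95.6%

95.6%


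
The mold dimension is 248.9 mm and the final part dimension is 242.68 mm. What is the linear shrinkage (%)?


Shrinkage = (mold - part) / mold * 100
= (248.9 - 242.68) / 248.9 * 100
= 6.22 / 248.9 * 100
= 2.5%

2.5%


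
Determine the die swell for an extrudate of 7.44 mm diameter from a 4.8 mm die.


Die swell ratio = D_extrudate / D_die
= 7.44 / 4.8
= 1.55

Die swell = 1.55


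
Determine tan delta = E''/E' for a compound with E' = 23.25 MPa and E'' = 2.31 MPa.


tan delta = E'' / E'
= 2.31 / 23.25
= 0.0994

tan delta = 0.0994


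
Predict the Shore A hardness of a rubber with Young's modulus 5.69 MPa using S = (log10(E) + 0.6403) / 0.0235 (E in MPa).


log10(E) = 0.0235*S - 0.6403  =>  S = (log10(E) + 0.6403) / 0.0235
log10(5.69) = 0.755112
S = (0.755112 + 0.6403) / 0.0235 = 1.395412 / 0.0235
S = 59.4

Shore A = 59.4


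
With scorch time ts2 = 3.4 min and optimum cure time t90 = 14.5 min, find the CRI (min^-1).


CRI = 100 / (t90 - ts2)
= 100 / (14.5 - 3.4)
= 100 / 11.1
= 9.01 min^-1

9.01 min^-1


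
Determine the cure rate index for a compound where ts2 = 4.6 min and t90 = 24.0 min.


CRI = 100 / (t90 - ts2)
= 100 / (24.0 - 4.6)
= 100 / 19.4
= 5.15 min^-1

5.15 min^-1


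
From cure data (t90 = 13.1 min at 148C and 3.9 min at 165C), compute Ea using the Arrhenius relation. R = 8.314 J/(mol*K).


T1 = 421.15 K, T2 = 438.15 K
1/T1 - 1/T2 = 9.2128e-05
ln(t1/t2) = ln(13.1/3.9) = 1.2116
Ea = 8.314 * 1.2116 / 9.2128e-05 = 109343.4500 J/mol
Ea = 109.34 kJ/mol

109.34 kJ/mol


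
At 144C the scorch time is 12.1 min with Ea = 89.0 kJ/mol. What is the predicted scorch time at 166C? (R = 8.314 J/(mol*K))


Convert temperatures: T1 = 144 + 273.15 = 417.15 K, T2 = 166 + 273.15 = 439.15 K
ts2_new = 12.1 * exp(89000 / 8.314 * (1/439.15 - 1/417.15))
1/T2 - 1/T1 = -1.2009e-04
ts2_new = 3.35 min

3.35 min


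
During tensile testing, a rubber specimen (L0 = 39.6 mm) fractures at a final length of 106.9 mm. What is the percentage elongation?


Elongation = (Lf - L0) / L0 * 100
= (106.9 - 39.6) / 39.6 * 100
= 67.3 / 39.6 * 100
= 169.9%

169.9%


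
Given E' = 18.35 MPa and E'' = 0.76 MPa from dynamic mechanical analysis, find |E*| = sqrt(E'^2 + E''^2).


|E*| = sqrt(E'^2 + E''^2)
= sqrt(18.35^2 + 0.76^2)
= sqrt(336.7225 + 0.5776)
= 18.366 MPa

18.366 MPa


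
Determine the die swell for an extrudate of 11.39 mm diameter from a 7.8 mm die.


Die swell ratio = D_extrudate / D_die
= 11.39 / 7.8
= 1.46

Die swell = 1.46


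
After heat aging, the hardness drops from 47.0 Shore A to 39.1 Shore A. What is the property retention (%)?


Retention = aged / original * 100
= 39.1 / 47.0 * 100
= 83.2%

83.2%


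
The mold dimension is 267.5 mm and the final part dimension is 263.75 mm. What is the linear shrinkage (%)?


Shrinkage = (mold - part) / mold * 100
= (267.5 - 263.75) / 267.5 * 100
= 3.75 / 267.5 * 100
= 1.4%

1.4%


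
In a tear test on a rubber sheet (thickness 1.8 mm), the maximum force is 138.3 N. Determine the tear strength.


Tear strength = force / thickness
= 138.3 / 1.8
= 76.83 N/mm

76.83 N/mm


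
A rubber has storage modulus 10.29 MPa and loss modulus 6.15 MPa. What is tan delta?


tan delta = E'' / E'
= 6.15 / 10.29
= 0.5977

tan delta = 0.5977


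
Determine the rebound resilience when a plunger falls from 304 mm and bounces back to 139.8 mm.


Resilience = h_rebound / h_drop * 100
= 139.8 / 304 * 100
= 46.0%

46.0%


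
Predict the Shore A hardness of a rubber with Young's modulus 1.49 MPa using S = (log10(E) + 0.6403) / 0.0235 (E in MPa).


log10(E) = 0.0235*S - 0.6403  =>  S = (log10(E) + 0.6403) / 0.0235
log10(1.49) = 0.173186
S = (0.173186 + 0.6403) / 0.0235 = 0.813486 / 0.0235
S = 34.6

Shore A = 34.6


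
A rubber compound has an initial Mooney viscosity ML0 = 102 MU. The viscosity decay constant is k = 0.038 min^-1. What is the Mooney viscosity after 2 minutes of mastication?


ML = ML0 * exp(-k * t)
ML = 102 * exp(-0.038 * 2)
ML = 102 * 0.9268
ML = 94.54 MU

94.54 MU


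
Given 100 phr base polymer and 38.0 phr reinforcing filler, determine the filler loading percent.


Filler % = filler / (rubber + filler) * 100
= 38.0 / (100 + 38.0) * 100
= 38.0 / 138.0 * 100
= 27.54%

27.54%


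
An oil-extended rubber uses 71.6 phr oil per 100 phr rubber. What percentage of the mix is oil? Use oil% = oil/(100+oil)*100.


Oil % = oil / (100 + oil) * 100
= 71.6 / (100 + 71.6) * 100
= 71.6 / 171.6 * 100
= 41.72%

41.72%


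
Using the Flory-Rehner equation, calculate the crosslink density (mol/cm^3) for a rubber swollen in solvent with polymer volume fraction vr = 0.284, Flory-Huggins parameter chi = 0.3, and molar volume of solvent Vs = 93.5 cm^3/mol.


ln(1 - vr) = ln(1 - 0.284) = -0.3341
Numerator = -((-0.3341) + 0.284 + 0.3 * 0.284^2) = 0.0259
Denominator = 93.5 * (0.284^(1/3) - 0.284/2) = 48.1818
nu = 0.0259 / 48.1818 = 5.3710e-04 mol/cm^3

5.3710e-04 mol/cm^3


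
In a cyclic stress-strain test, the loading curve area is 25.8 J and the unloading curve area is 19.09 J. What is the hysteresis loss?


Hysteresis loss = loading - unloading
= 25.8 - 19.09
= 6.71 J

6.71 J


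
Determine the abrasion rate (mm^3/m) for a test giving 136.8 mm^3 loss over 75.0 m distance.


Rate = volume_loss / distance
= 136.8 / 75.0
= 1.824 mm^3/m

1.824 mm^3/m


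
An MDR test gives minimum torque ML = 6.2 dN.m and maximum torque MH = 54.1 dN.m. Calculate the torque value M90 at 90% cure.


M90 = ML + 0.9 * (MH - ML)
M90 = 6.2 + 0.9 * (54.1 - 6.2)
M90 = 6.2 + 0.9 * 47.9
M90 = 49.31 dN.m

49.31 dN.m


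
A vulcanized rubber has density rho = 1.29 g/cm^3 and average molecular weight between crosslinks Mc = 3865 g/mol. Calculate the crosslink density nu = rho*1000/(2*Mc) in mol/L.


nu = rho * 1000 / (2 * Mc)
nu = 1.29 * 1000 / (2 * 3865)
nu = 1290.0 / 7730
nu = 0.1669 mol/L

0.1669 mol/L


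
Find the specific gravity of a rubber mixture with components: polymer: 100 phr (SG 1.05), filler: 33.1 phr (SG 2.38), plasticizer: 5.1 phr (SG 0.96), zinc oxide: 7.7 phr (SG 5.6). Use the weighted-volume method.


Sum of weights = 145.9
Volume contributions:
  polymer: 100/1.05 = 95.2381
  filler: 33.1/2.38 = 13.9076
  plasticizer: 5.1/0.96 = 5.3125
  zinc oxide: 7.7/5.6 = 1.3750
Sum of volumes = 115.8332
SG = 145.9 / 115.8332 = 1.26

SG = 1.26


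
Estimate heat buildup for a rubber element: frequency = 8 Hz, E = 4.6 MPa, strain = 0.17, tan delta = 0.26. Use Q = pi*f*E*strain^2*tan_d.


Q = pi * f * E * strain^2 * tan_d
= pi * 8 * 4.6 * 0.17^2 * 0.26
= pi * 8 * 4.6 * 0.0289 * 0.26
= 0.8687

Q = 0.8687


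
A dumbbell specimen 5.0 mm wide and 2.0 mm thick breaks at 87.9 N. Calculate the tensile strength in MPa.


Area = width * thickness = 5.0 * 2.0 = 10.0 mm^2
TS = force / area = 87.9 / 10.0 = 8.79 MPa

8.79 MPa


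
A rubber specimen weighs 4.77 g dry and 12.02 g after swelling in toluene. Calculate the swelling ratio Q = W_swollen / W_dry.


Q = W_swollen / W_dry
Q = 12.02 / 4.77
Q = 2.52

Q = 2.52


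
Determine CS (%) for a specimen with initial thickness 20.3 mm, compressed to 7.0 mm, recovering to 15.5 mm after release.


CS = (t0 - recovered) / (t0 - ts) * 100
= (20.3 - 15.5) / (20.3 - 7.0) * 100
= 4.8 / 13.3 * 100
= 36.1%

36.1%


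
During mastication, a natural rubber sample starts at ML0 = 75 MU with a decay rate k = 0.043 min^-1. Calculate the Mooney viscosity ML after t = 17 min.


ML = ML0 * exp(-k * t)
ML = 75 * exp(-0.043 * 17)
ML = 75 * 0.4814
ML = 36.11 MU

36.11 MU


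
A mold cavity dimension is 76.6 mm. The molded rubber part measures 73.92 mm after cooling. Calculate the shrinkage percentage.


Shrinkage = (mold - part) / mold * 100
= (76.6 - 73.92) / 76.6 * 100
= 2.68 / 76.6 * 100
= 3.5%

3.5%


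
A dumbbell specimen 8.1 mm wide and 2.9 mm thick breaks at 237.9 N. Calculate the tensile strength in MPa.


Area = width * thickness = 8.1 * 2.9 = 23.49 mm^2
TS = force / area = 237.9 / 23.49 = 10.13 MPa

10.13 MPa


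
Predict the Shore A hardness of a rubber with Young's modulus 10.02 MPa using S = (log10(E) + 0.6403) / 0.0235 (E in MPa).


log10(E) = 0.0235*S - 0.6403  =>  S = (log10(E) + 0.6403) / 0.0235
log10(10.02) = 1.000868
S = (1.000868 + 0.6403) / 0.0235 = 1.641168 / 0.0235
S = 69.8

Shore A = 69.8


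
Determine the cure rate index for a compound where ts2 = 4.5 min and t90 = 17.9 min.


CRI = 100 / (t90 - ts2)
= 100 / (17.9 - 4.5)
= 100 / 13.4
= 7.46 min^-1

7.46 min^-1


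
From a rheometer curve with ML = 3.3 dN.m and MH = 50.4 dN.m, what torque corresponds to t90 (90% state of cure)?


M90 = ML + 0.9 * (MH - ML)
M90 = 3.3 + 0.9 * (50.4 - 3.3)
M90 = 3.3 + 0.9 * 47.1
M90 = 45.69 dN.m

45.69 dN.m


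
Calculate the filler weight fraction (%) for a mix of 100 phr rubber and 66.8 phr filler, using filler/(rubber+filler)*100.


Filler % = filler / (rubber + filler) * 100
= 66.8 / (100 + 66.8) * 100
= 66.8 / 166.8 * 100
= 40.05%

40.05%


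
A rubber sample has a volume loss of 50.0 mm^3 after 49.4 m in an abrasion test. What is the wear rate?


Rate = volume_loss / distance
= 50.0 / 49.4
= 1.012 mm^3/m

1.012 mm^3/m


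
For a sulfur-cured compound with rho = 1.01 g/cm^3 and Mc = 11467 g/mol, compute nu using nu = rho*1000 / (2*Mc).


nu = rho * 1000 / (2 * Mc)
nu = 1.01 * 1000 / (2 * 11467)
nu = 1010.0 / 22934
nu = 0.0440 mol/L

0.0440 mol/L


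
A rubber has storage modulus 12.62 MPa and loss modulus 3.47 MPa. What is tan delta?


tan delta = E'' / E'
= 3.47 / 12.62
= 0.275

tan delta = 0.275


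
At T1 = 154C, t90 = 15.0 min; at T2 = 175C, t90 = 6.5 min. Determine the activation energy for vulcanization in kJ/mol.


T1 = 427.15 K, T2 = 448.15 K
1/T1 - 1/T2 = 1.0970e-04
ln(t1/t2) = ln(15.0/6.5) = 0.8362
Ea = 8.314 * 0.8362 / 1.0970e-04 = 63376.7029 J/mol
Ea = 63.38 kJ/mol

63.38 kJ/mol


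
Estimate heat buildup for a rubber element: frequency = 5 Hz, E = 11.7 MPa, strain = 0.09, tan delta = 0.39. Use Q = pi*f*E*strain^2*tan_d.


Q = pi * f * E * strain^2 * tan_d
= pi * 5 * 11.7 * 0.09^2 * 0.39
= pi * 5 * 11.7 * 0.0081 * 0.39
= 0.5806

Q = 0.5806


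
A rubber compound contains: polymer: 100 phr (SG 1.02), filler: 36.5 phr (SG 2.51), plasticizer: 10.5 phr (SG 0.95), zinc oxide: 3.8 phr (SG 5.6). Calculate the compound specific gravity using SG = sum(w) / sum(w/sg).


Sum of weights = 150.8
Volume contributions:
  polymer: 100/1.02 = 98.0392
  filler: 36.5/2.51 = 14.5418
  plasticizer: 10.5/0.95 = 11.0526
  zinc oxide: 3.8/5.6 = 0.6786
Sum of volumes = 124.3123
SG = 150.8 / 124.3123 = 1.213

SG = 1.213


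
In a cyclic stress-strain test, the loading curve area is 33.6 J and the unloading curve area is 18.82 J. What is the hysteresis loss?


Hysteresis loss = loading - unloading
= 33.6 - 18.82
= 14.78 J

14.78 J


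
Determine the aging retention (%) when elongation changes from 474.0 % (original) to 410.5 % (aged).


Retention = aged / original * 100
= 410.5 / 474.0 * 100
= 86.6%

86.6%


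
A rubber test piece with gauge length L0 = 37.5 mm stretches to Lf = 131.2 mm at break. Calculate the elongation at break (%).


Elongation = (Lf - L0) / L0 * 100
= (131.2 - 37.5) / 37.5 * 100
= 93.7 / 37.5 * 100
= 249.9%

249.9%


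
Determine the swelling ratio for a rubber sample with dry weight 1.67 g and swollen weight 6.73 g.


Q = W_swollen / W_dry
Q = 6.73 / 1.67
Q = 4.03

Q = 4.03


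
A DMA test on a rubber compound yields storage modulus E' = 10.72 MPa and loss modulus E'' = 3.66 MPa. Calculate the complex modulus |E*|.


|E*| = sqrt(E'^2 + E''^2)
= sqrt(10.72^2 + 3.66^2)
= sqrt(114.9184 + 13.3956)
= 11.328 MPa

11.328 MPa


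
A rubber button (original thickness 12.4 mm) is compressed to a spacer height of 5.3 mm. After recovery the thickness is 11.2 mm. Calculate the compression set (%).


CS = (t0 - recovered) / (t0 - ts) * 100
= (12.4 - 11.2) / (12.4 - 5.3) * 100
= 1.2 / 7.1 * 100
= 16.9%

16.9%


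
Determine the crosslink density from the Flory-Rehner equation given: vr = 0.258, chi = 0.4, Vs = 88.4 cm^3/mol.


ln(1 - vr) = ln(1 - 0.258) = -0.2984
Numerator = -((-0.2984) + 0.258 + 0.4 * 0.258^2) = 0.0138
Denominator = 88.4 * (0.258^(1/3) - 0.258/2) = 44.8727
nu = 0.0138 / 44.8727 = 3.0710e-04 mol/cm^3

3.0710e-04 mol/cm^3


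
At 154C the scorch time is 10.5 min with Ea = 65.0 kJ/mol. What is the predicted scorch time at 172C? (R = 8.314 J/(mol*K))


Convert temperatures: T1 = 154 + 273.15 = 427.15 K, T2 = 172 + 273.15 = 445.15 K
ts2_new = 10.5 * exp(65000 / 8.314 * (1/445.15 - 1/427.15))
1/T2 - 1/T1 = -9.4664e-05
ts2_new = 5.01 min

5.01 min


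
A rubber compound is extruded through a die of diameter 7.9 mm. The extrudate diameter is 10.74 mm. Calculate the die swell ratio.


Die swell ratio = D_extrudate / D_die
= 10.74 / 7.9
= 1.359

Die swell = 1.359


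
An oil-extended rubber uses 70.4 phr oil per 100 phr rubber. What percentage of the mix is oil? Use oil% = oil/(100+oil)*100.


Oil % = oil / (100 + oil) * 100
= 70.4 / (100 + 70.4) * 100
= 70.4 / 170.4 * 100
= 41.31%

41.31%


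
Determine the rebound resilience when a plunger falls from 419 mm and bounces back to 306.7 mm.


Resilience = h_rebound / h_drop * 100
= 306.7 / 419 * 100
= 73.2%

73.2%


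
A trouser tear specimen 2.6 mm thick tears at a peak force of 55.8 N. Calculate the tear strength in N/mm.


Tear strength = force / thickness
= 55.8 / 2.6
= 21.46 N/mm

21.46 N/mm


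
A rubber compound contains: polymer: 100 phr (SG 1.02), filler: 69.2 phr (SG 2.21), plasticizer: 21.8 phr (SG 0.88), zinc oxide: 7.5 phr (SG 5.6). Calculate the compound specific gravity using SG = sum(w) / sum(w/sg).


Sum of weights = 198.5
Volume contributions:
  polymer: 100/1.02 = 98.0392
  filler: 69.2/2.21 = 31.3122
  plasticizer: 21.8/0.88 = 24.7727
  zinc oxide: 7.5/5.6 = 1.3393
Sum of volumes = 155.4634
SG = 198.5 / 155.4634 = 1.277

SG = 1.277


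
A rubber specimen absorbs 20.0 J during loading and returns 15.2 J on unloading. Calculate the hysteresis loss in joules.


Hysteresis loss = loading - unloading
= 20.0 - 15.2
= 4.8 J

4.8 J


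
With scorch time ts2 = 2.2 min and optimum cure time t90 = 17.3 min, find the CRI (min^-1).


CRI = 100 / (t90 - ts2)
= 100 / (17.3 - 2.2)
= 100 / 15.1
= 6.62 min^-1

6.62 min^-1


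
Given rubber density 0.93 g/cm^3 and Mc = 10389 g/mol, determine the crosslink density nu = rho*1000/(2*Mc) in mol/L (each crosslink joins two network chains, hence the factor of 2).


nu = rho * 1000 / (2 * Mc)
nu = 0.93 * 1000 / (2 * 10389)
nu = 930.0 / 20778
nu = 0.0448 mol/L

0.0448 mol/L


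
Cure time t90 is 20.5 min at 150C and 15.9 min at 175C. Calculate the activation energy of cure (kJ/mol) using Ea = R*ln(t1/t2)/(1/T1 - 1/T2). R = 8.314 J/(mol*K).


T1 = 423.15 K, T2 = 448.15 K
1/T1 - 1/T2 = 1.3183e-04
ln(t1/t2) = ln(20.5/15.9) = 0.2541
Ea = 8.314 * 0.2541 / 1.3183e-04 = 16025.1571 J/mol
Ea = 16.03 kJ/mol

16.03 kJ/mol


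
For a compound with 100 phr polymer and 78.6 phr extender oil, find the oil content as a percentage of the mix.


Oil % = oil / (100 + oil) * 100
= 78.6 / (100 + 78.6) * 100
= 78.6 / 178.6 * 100
= 44.01%

44.01%


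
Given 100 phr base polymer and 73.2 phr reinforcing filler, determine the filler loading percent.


Filler % = filler / (rubber + filler) * 100
= 73.2 / (100 + 73.2) * 100
= 73.2 / 173.2 * 100
= 42.26%

42.26%


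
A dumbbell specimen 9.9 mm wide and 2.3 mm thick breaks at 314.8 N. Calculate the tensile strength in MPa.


Area = width * thickness = 9.9 * 2.3 = 22.77 mm^2
TS = force / area = 314.8 / 22.77 = 13.83 MPa

13.83 MPa


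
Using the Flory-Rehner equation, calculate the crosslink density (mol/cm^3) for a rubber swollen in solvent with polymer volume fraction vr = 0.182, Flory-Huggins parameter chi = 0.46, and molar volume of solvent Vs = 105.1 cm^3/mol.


ln(1 - vr) = ln(1 - 0.182) = -0.2009
Numerator = -((-0.2009) + 0.182 + 0.46 * 0.182^2) = 0.0037
Denominator = 105.1 * (0.182^(1/3) - 0.182/2) = 49.9966
nu = 0.0037 / 49.9966 = 7.3123e-05 mol/cm^3

7.3123e-05 mol/cm^3


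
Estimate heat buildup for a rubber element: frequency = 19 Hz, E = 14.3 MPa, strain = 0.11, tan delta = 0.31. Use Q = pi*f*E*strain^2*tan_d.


Q = pi * f * E * strain^2 * tan_d
= pi * 19 * 14.3 * 0.11^2 * 0.31
= pi * 19 * 14.3 * 0.0121 * 0.31
= 3.2017

Q = 3.2017


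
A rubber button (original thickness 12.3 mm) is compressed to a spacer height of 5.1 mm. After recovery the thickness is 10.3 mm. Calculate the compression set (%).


CS = (t0 - recovered) / (t0 - ts) * 100
= (12.3 - 10.3) / (12.3 - 5.1) * 100
= 2.0 / 7.2 * 100
= 27.8%

27.8%


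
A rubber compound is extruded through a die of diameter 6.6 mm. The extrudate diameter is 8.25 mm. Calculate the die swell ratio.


Die swell ratio = D_extrudate / D_die
= 8.25 / 6.6
= 1.25

Die swell = 1.25


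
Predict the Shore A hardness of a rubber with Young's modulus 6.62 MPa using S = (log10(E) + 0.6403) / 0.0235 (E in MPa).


log10(E) = 0.0235*S - 0.6403  =>  S = (log10(E) + 0.6403) / 0.0235
log10(6.62) = 0.820858
S = (0.820858 + 0.6403) / 0.0235 = 1.461158 / 0.0235
S = 62.2

Shore A = 62.2


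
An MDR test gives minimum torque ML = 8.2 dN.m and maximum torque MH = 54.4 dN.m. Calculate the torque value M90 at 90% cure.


M90 = ML + 0.9 * (MH - ML)
M90 = 8.2 + 0.9 * (54.4 - 8.2)
M90 = 8.2 + 0.9 * 46.2
M90 = 49.78 dN.m

49.78 dN.m


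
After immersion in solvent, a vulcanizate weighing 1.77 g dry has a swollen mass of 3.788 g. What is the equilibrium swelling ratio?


Q = W_swollen / W_dry
Q = 3.788 / 1.77
Q = 2.14

Q = 2.14


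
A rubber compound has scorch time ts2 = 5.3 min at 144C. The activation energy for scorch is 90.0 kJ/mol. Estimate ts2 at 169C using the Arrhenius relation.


Convert temperatures: T1 = 144 + 273.15 = 417.15 K, T2 = 169 + 273.15 = 442.15 K
ts2_new = 5.3 * exp(90000 / 8.314 * (1/442.15 - 1/417.15))
1/T2 - 1/T1 = -1.3554e-04
ts2_new = 1.22 min

1.22 min


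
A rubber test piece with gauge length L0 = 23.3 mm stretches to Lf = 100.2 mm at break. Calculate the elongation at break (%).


Elongation = (Lf - L0) / L0 * 100
= (100.2 - 23.3) / 23.3 * 100
= 76.9 / 23.3 * 100
= 330.0%

330.0%


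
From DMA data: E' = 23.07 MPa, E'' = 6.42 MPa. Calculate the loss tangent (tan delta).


tan delta = E'' / E'
= 6.42 / 23.07
= 0.2783

tan delta = 0.2783


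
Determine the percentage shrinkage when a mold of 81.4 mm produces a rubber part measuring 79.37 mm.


Shrinkage = (mold - part) / mold * 100
= (81.4 - 79.37) / 81.4 * 100
= 2.03 / 81.4 * 100
= 2.49%

2.49%


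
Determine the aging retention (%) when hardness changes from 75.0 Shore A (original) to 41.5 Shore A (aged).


Retention = aged / original * 100
= 41.5 / 75.0 * 100
= 55.3%

55.3%


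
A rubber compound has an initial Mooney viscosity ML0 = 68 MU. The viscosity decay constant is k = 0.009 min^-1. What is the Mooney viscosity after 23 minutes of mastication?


ML = ML0 * exp(-k * t)
ML = 68 * exp(-0.009 * 23)
ML = 68 * 0.8130
ML = 55.29 MU

55.29 MU


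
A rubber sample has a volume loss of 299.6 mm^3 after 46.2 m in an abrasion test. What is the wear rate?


Rate = volume_loss / distance
= 299.6 / 46.2
= 6.485 mm^3/m

6.485 mm^3/m


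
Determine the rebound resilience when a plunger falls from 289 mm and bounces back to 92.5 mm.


Resilience = h_rebound / h_drop * 100
= 92.5 / 289 * 100
= 32.0%

32.0%


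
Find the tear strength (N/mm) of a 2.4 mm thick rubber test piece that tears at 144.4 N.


Tear strength = force / thickness
= 144.4 / 2.4
= 60.17 N/mm

60.17 N/mm


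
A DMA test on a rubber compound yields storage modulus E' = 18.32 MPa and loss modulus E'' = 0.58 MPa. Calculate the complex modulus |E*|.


|E*| = sqrt(E'^2 + E''^2)
= sqrt(18.32^2 + 0.58^2)
= sqrt(335.6224 + 0.3364)
= 18.329 MPa

18.329 MPa


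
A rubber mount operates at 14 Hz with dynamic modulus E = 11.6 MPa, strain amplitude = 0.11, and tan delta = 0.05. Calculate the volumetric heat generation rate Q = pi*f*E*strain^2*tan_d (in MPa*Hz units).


Q = pi * f * E * strain^2 * tan_d
= pi * 14 * 11.6 * 0.11^2 * 0.05
= pi * 14 * 11.6 * 0.0121 * 0.05
= 0.3087

Q = 0.3087


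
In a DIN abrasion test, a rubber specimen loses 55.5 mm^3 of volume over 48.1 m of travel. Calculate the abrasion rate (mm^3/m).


Rate = volume_loss / distance
= 55.5 / 48.1
= 1.154 mm^3/m

1.154 mm^3/m


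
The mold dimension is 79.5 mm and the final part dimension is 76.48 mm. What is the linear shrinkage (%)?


Shrinkage = (mold - part) / mold * 100
= (79.5 - 76.48) / 79.5 * 100
= 3.02 / 79.5 * 100
= 3.8%

3.8%


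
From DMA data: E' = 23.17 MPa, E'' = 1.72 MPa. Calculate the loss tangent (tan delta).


tan delta = E'' / E'
= 1.72 / 23.17
= 0.0742

tan delta = 0.0742


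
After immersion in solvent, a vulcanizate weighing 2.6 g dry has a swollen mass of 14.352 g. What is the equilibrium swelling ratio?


Q = W_swollen / W_dry
Q = 14.352 / 2.6
Q = 5.52

Q = 5.52


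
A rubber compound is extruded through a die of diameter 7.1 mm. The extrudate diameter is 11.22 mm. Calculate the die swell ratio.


Die swell ratio = D_extrudate / D_die
= 11.22 / 7.1
= 1.58

Die swell = 1.58


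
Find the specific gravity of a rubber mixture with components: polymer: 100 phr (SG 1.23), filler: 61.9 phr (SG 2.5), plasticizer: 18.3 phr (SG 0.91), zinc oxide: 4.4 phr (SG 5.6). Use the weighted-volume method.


Sum of weights = 184.6
Volume contributions:
  polymer: 100/1.23 = 81.3008
  filler: 61.9/2.5 = 24.7600
  plasticizer: 18.3/0.91 = 20.1099
  zinc oxide: 4.4/5.6 = 0.7857
Sum of volumes = 126.9564
SG = 184.6 / 126.9564 = 1.454

SG = 1.454


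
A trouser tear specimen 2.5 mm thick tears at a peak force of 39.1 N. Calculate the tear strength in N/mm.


Tear strength = force / thickness
= 39.1 / 2.5
= 15.64 N/mm

15.64 N/mm


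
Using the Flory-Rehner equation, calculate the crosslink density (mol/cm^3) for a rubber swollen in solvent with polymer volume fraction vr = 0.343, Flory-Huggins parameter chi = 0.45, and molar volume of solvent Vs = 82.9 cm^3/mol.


ln(1 - vr) = ln(1 - 0.343) = -0.4201
Numerator = -((-0.4201) + 0.343 + 0.45 * 0.343^2) = 0.0241
Denominator = 82.9 * (0.343^(1/3) - 0.343/2) = 43.8127
nu = 0.0241 / 43.8127 = 5.5074e-04 mol/cm^3

5.5074e-04 mol/cm^3


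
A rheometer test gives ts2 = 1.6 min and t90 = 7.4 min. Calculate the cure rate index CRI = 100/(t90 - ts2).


CRI = 100 / (t90 - ts2)
= 100 / (7.4 - 1.6)
= 100 / 5.8
= 17.24 min^-1

17.24 min^-1


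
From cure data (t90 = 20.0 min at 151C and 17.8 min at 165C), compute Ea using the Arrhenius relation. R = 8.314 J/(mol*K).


T1 = 424.15 K, T2 = 438.15 K
1/T1 - 1/T2 = 7.5333e-05
ln(t1/t2) = ln(20.0/17.8) = 0.1165
Ea = 8.314 * 0.1165 / 7.5333e-05 = 12861.0445 J/mol
Ea = 12.86 kJ/mol

12.86 kJ/mol


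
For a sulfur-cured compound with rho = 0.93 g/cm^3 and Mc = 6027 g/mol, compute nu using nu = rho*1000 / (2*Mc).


nu = rho * 1000 / (2 * Mc)
nu = 0.93 * 1000 / (2 * 6027)
nu = 930.0 / 12054
nu = 0.0772 mol/L

0.0772 mol/L


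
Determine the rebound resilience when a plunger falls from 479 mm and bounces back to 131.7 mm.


Resilience = h_rebound / h_drop * 100
= 131.7 / 479 * 100
= 27.5%

27.5%


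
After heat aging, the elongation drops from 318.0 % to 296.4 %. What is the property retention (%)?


Retention = aged / original * 100
= 296.4 / 318.0 * 100
= 93.2%

93.2%


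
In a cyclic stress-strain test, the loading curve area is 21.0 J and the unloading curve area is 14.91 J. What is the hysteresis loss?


Hysteresis loss = loading - unloading
= 21.0 - 14.91
= 6.09 J

6.09 J


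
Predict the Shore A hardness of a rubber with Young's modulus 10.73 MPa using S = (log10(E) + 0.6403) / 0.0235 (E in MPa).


log10(E) = 0.0235*S - 0.6403  =>  S = (log10(E) + 0.6403) / 0.0235
log10(10.73) = 1.030600
S = (1.030600 + 0.6403) / 0.0235 = 1.670900 / 0.0235
S = 71.1

Shore A = 71.1


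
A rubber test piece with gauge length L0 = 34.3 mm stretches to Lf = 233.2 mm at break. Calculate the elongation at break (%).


Elongation = (Lf - L0) / L0 * 100
= (233.2 - 34.3) / 34.3 * 100
= 198.9 / 34.3 * 100
= 579.9%

579.9%


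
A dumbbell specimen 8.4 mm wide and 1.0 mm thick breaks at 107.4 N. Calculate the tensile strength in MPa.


Area = width * thickness = 8.4 * 1.0 = 8.4 mm^2
TS = force / area = 107.4 / 8.4 = 12.79 MPa

12.79 MPa


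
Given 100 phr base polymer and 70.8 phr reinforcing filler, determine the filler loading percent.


Filler % = filler / (rubber + filler) * 100
= 70.8 / (100 + 70.8) * 100
= 70.8 / 170.8 * 100
= 41.45%

41.45%


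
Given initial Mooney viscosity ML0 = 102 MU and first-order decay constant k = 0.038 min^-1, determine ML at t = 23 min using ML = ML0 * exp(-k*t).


ML = ML0 * exp(-k * t)
ML = 102 * exp(-0.038 * 23)
ML = 102 * 0.4173
ML = 42.56 MU

42.56 MU


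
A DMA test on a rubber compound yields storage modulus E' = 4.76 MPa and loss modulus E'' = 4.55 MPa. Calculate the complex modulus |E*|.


|E*| = sqrt(E'^2 + E''^2)
= sqrt(4.76^2 + 4.55^2)
= sqrt(22.6576 + 20.7025)
= 6.585 MPa

6.585 MPa


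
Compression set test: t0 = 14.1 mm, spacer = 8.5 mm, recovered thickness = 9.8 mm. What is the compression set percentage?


CS = (t0 - recovered) / (t0 - ts) * 100
= (14.1 - 9.8) / (14.1 - 8.5) * 100
= 4.3 / 5.6 * 100
= 76.8%

76.8%


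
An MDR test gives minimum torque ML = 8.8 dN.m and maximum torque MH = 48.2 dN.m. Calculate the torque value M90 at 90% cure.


M90 = ML + 0.9 * (MH - ML)
M90 = 8.8 + 0.9 * (48.2 - 8.8)
M90 = 8.8 + 0.9 * 39.4
M90 = 44.26 dN.m

44.26 dN.m


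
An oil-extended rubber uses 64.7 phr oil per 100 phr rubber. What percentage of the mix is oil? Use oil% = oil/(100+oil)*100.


Oil % = oil / (100 + oil) * 100
= 64.7 / (100 + 64.7) * 100
= 64.7 / 164.7 * 100
= 39.28%

39.28%


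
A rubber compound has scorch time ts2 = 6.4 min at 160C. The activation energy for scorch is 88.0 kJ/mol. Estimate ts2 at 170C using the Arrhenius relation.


Convert temperatures: T1 = 160 + 273.15 = 433.15 K, T2 = 170 + 273.15 = 443.15 K
ts2_new = 6.4 * exp(88000 / 8.314 * (1/443.15 - 1/433.15))
1/T2 - 1/T1 = -5.2097e-05
ts2_new = 3.69 min

3.69 min


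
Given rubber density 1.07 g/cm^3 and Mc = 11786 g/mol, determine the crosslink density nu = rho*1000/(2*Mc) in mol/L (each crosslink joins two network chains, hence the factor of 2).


nu = rho * 1000 / (2 * Mc)
nu = 1.07 * 1000 / (2 * 11786)
nu = 1070.0 / 23572
nu = 0.0454 mol/L

0.0454 mol/L


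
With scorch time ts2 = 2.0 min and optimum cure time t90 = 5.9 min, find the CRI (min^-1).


CRI = 100 / (t90 - ts2)
= 100 / (5.9 - 2.0)
= 100 / 3.9
= 25.64 min^-1

25.64 min^-1
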